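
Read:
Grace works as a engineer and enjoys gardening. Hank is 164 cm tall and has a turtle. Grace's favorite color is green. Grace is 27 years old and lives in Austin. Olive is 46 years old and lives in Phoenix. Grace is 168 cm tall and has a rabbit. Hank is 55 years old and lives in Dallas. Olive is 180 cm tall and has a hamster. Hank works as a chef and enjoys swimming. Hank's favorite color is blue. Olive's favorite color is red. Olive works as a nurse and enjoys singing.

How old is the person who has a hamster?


Person with hamster is Olive, age 46

46


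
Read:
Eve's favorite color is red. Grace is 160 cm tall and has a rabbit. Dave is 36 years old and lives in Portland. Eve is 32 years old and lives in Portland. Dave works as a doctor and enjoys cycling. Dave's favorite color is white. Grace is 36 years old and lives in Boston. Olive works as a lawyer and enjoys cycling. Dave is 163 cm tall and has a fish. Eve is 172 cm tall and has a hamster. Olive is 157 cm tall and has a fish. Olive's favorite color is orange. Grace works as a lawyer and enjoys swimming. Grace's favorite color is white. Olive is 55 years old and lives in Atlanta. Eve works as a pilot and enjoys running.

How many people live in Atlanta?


Count in Atlanta: 1

1


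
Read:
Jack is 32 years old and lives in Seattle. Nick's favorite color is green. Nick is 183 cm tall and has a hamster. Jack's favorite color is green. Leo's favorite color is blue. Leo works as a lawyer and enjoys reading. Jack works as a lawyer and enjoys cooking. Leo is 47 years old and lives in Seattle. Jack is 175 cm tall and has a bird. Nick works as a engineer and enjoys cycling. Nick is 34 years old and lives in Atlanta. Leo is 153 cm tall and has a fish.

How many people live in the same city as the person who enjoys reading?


Person with hobby reading is Leo, city Seattle. Count = 2

2


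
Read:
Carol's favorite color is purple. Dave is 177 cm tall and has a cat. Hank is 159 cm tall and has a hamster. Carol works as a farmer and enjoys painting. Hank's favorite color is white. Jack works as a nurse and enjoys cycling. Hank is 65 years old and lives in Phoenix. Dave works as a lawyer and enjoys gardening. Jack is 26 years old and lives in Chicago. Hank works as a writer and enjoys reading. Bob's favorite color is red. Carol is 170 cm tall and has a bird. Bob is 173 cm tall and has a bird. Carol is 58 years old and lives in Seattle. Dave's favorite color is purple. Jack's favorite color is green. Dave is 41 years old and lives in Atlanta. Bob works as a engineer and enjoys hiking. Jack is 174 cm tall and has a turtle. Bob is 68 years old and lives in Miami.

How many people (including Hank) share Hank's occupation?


Hank is a writer. Count = 1

1


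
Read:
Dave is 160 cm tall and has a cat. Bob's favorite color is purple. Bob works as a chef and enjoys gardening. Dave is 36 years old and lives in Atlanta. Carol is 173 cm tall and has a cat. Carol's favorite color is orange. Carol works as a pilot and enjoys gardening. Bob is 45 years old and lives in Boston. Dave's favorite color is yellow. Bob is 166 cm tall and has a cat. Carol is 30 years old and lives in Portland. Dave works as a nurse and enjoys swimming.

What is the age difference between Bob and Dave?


|45 - 36| = 9

9


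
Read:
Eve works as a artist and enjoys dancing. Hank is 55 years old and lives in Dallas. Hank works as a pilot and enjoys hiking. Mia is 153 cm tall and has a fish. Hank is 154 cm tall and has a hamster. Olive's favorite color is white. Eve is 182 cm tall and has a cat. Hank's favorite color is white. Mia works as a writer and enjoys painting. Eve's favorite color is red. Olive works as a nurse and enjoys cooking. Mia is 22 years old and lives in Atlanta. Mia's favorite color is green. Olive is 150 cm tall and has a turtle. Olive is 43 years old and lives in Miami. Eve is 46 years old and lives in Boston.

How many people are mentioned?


People: Olive, Eve, Mia, Hank. Count = 4

4


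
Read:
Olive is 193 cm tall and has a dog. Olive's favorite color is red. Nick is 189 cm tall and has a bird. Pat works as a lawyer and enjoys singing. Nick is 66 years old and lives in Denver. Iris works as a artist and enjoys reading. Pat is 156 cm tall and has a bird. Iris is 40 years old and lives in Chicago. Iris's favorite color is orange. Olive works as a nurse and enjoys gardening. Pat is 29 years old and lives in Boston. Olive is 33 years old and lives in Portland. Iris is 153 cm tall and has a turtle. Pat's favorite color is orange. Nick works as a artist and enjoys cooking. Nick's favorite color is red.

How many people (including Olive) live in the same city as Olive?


Olive lives in Portland. Count = 1

1


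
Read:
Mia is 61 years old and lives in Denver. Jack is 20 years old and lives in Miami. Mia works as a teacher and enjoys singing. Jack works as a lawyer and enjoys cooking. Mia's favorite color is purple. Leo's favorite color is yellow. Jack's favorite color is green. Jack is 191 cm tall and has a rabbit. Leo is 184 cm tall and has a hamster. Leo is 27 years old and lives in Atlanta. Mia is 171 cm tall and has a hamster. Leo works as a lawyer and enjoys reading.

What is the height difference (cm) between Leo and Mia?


|184 - 171| = 13

13


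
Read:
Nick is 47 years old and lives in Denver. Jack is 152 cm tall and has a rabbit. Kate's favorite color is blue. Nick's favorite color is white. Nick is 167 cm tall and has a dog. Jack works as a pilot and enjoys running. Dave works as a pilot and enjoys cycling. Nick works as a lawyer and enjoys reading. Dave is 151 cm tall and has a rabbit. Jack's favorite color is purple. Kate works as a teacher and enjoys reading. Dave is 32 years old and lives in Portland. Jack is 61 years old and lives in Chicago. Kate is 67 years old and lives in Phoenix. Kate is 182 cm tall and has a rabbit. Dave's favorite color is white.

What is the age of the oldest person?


Oldest: Kate at 67

67


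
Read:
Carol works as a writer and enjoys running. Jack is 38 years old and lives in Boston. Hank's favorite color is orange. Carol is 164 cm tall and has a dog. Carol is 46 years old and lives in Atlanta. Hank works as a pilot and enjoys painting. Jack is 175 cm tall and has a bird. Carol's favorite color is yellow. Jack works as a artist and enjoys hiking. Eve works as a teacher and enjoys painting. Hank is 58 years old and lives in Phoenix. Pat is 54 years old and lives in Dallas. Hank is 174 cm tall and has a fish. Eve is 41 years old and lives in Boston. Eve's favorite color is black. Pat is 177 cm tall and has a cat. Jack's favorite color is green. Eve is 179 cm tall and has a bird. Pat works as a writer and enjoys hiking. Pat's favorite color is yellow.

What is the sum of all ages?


46+58+41+54+38 = 237

237


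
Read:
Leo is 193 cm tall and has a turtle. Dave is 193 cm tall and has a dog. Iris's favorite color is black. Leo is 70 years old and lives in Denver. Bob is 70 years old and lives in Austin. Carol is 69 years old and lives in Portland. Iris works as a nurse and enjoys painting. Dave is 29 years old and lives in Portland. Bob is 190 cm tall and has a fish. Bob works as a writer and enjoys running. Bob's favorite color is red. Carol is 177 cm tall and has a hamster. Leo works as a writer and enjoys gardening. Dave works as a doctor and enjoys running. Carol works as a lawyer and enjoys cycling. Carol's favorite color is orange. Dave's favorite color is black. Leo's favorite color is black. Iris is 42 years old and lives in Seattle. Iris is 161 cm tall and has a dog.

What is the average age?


Sum=280, n=5, avg=56

56


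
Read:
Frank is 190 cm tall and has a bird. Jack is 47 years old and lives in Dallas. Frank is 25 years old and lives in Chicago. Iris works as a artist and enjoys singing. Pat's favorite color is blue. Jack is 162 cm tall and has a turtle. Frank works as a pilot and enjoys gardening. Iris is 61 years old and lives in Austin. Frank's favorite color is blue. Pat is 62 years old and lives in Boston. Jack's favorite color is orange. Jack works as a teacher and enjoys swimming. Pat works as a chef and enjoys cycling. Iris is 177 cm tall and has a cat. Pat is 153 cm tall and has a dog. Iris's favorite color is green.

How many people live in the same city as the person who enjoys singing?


Person with hobby singing is Iris, city Austin. Count = 1

1


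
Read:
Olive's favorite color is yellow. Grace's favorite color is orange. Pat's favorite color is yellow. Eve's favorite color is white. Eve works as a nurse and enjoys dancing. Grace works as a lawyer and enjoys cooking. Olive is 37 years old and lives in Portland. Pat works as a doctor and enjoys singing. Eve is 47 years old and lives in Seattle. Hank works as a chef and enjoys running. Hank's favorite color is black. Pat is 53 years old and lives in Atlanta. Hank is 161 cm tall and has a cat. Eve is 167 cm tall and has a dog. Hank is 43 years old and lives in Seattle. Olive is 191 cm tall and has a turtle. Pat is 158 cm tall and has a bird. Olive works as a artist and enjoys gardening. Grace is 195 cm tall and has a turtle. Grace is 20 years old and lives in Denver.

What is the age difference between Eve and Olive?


|47 - 37| = 10

10


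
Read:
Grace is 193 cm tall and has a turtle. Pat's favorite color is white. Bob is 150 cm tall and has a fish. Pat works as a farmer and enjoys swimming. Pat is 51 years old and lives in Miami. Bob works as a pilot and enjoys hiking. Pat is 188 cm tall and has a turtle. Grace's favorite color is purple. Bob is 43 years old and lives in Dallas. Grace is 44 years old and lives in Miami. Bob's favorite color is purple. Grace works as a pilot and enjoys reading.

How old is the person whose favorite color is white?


Person with favorite color=white is Pat, age 51

51


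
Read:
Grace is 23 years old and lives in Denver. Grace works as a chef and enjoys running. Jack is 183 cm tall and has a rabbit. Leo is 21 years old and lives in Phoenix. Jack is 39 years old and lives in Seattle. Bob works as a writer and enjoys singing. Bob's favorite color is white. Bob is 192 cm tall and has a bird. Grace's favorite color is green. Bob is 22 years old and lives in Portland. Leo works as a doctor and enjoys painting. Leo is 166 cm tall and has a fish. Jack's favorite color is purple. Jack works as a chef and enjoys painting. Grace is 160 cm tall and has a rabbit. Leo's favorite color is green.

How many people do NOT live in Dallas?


Not in Dallas: 4

4


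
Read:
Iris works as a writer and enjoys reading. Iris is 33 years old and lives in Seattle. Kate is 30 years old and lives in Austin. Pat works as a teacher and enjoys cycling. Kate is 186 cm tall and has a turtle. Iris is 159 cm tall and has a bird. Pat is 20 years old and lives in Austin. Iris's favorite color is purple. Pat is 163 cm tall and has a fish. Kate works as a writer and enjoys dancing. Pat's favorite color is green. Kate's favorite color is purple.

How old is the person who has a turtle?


Person with turtle is Kate, age 30

30


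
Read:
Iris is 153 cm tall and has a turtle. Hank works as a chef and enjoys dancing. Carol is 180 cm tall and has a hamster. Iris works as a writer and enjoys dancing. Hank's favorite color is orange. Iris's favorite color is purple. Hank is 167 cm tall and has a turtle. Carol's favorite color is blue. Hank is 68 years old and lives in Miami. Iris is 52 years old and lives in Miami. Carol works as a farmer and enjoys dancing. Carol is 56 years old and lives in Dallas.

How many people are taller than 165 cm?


Taller than 165: 2

2


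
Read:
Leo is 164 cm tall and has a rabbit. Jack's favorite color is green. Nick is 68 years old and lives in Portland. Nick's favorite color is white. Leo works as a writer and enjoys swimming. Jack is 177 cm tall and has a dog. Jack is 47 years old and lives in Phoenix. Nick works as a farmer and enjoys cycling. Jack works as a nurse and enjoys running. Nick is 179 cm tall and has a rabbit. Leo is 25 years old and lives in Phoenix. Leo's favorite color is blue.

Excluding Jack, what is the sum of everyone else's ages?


Sum (excluding Jack): 93

93


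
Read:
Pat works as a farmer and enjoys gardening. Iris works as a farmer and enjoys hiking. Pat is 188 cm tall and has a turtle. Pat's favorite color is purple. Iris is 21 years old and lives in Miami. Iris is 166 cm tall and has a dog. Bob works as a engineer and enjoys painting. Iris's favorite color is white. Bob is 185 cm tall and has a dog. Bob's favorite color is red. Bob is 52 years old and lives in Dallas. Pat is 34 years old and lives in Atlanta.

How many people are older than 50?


Filter: 1

1


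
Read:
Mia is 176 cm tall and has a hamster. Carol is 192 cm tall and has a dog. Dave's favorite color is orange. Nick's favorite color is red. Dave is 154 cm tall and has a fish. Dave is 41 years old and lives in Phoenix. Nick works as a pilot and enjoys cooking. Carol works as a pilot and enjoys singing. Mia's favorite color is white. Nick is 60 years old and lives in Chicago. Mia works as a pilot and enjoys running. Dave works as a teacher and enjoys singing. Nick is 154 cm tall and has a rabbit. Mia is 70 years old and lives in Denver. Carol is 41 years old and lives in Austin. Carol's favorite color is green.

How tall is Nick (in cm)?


Nick is 154 cm tall

154


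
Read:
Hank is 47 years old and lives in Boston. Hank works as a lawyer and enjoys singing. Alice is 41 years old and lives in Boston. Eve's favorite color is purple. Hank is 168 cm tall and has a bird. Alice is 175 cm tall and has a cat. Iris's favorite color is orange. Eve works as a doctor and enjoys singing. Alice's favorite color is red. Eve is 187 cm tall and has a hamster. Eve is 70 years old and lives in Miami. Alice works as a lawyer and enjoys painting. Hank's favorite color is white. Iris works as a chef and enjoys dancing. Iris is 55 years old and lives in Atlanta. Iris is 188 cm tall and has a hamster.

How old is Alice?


Alice is 41 years old

41


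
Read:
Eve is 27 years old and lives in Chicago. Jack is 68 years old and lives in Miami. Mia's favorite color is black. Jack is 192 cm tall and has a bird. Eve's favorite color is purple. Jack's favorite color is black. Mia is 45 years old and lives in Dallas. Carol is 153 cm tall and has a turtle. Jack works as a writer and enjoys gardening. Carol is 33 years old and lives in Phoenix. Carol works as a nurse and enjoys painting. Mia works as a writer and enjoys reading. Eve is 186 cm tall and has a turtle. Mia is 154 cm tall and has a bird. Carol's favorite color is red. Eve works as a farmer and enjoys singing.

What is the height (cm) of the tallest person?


Tallest: Jack at 192 cm

192


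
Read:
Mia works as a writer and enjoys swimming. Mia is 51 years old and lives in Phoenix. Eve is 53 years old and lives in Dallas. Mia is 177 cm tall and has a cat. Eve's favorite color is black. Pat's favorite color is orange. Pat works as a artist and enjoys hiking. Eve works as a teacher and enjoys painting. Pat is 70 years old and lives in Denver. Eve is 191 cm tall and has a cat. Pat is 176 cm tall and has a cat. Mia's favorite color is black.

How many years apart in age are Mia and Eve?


51 vs 53, diff = 2

2


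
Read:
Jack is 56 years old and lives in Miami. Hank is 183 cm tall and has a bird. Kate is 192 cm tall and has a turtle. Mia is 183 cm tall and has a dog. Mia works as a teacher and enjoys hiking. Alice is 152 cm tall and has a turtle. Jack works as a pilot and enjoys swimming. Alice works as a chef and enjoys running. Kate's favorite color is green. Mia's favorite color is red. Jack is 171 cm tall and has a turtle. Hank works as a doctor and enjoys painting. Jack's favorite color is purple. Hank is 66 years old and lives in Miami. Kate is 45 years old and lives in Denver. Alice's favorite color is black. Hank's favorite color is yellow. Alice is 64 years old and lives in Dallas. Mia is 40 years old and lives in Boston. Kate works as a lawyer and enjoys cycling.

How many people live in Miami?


Count in Miami: 2

2


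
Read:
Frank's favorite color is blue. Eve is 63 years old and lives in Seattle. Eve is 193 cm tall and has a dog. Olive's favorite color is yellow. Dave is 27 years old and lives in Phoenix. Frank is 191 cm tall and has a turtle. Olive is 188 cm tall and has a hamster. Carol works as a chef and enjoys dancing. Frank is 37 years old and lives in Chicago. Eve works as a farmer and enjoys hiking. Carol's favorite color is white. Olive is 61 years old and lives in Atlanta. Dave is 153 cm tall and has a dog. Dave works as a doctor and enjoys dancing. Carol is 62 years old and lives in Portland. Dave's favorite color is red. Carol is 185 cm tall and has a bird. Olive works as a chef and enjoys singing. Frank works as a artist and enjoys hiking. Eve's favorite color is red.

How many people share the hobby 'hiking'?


Count: 2

2


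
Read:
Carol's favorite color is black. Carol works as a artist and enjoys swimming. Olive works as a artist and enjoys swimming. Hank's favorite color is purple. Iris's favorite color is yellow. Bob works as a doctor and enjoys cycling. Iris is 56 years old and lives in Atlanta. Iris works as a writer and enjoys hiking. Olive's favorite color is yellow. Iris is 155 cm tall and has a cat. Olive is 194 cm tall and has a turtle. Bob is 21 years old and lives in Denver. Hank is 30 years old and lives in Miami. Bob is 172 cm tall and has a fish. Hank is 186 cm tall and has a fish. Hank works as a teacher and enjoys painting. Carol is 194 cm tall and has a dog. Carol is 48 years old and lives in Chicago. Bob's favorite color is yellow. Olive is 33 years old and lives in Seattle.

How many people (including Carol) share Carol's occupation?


Carol is a artist. Count = 2

2


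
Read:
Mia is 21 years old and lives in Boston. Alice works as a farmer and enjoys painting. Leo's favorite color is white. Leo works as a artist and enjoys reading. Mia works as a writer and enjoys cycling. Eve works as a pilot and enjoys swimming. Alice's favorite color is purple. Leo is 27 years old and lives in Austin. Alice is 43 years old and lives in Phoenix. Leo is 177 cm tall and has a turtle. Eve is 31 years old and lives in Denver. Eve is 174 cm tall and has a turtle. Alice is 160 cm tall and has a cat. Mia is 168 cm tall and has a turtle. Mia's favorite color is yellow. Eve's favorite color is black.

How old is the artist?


The artist is Leo, age 27

27


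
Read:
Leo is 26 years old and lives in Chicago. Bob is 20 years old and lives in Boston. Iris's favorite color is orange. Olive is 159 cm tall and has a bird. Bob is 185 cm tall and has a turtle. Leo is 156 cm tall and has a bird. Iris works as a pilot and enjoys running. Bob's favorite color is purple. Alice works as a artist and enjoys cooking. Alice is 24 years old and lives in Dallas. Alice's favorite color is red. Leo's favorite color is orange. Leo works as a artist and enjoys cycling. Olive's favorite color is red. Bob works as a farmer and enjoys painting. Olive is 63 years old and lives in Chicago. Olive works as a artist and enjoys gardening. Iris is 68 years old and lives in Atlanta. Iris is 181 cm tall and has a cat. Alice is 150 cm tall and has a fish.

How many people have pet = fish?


Count: 1

1


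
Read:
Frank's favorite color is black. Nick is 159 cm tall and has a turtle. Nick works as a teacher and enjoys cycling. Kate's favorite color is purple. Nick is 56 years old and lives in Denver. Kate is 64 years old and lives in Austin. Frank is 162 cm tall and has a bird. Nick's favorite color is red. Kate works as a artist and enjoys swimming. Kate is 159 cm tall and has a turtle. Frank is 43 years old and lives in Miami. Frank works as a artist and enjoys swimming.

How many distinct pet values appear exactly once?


Unique pet values: 1

1


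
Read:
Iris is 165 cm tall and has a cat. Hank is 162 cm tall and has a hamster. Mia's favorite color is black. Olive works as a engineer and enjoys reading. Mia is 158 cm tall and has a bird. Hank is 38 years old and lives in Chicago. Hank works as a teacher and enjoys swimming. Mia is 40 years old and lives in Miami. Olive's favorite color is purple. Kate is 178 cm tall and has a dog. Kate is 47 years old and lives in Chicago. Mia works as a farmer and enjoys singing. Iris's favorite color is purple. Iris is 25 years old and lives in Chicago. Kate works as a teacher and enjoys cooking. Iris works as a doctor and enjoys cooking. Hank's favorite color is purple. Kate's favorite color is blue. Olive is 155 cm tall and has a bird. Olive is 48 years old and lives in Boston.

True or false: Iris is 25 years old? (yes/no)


Iris is actually 25. yes

yes


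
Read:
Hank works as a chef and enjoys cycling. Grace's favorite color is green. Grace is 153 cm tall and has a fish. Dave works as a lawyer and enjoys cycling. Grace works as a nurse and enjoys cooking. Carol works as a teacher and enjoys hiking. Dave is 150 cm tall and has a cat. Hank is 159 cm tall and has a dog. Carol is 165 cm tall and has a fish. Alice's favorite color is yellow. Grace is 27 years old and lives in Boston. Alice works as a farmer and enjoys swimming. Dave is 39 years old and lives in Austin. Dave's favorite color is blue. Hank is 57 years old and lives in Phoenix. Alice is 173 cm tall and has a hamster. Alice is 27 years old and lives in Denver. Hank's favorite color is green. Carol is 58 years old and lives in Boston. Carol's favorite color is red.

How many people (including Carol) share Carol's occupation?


Carol is a teacher. Count = 1

1


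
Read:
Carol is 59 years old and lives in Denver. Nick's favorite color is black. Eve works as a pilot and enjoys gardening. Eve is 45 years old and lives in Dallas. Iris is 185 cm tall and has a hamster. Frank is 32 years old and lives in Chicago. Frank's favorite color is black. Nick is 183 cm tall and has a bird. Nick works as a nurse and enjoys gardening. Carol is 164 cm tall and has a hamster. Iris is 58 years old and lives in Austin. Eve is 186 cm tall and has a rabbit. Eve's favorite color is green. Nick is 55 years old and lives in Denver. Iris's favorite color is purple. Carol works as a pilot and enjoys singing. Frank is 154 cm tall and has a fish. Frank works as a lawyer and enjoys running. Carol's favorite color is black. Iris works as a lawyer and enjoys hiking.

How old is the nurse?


The nurse is Nick, age 55

55


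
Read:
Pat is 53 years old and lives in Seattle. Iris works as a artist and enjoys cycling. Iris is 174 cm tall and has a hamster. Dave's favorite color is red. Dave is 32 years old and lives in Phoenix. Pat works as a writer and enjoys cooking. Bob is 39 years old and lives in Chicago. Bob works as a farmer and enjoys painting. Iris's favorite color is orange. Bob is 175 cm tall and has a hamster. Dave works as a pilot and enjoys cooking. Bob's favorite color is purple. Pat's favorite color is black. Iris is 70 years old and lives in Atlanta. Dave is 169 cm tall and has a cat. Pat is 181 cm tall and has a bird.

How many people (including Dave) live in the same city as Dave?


Dave lives in Phoenix. Count = 1

1


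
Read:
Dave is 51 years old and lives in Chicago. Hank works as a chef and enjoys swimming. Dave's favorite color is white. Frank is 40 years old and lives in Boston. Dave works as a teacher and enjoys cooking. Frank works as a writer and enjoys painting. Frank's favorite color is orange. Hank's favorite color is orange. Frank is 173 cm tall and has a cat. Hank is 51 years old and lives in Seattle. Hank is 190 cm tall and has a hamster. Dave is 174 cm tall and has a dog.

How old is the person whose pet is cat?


Person with pet=cat is Frank, age 40

40


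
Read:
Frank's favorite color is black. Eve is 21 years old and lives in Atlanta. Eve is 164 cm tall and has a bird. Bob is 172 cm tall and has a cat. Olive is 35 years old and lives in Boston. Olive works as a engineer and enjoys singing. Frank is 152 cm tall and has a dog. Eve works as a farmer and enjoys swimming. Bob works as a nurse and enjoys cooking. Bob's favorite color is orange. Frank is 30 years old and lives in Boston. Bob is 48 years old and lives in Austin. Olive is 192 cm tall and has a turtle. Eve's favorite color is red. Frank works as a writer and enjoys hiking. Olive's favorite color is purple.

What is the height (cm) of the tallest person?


Tallest: Olive at 192 cm

192


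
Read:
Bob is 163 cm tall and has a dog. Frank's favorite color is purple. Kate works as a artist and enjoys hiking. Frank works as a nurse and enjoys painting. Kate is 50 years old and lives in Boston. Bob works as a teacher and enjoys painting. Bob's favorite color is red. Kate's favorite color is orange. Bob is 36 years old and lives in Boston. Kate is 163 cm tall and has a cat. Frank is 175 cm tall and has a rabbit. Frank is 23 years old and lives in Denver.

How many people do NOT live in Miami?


Not in Miami: 3

3


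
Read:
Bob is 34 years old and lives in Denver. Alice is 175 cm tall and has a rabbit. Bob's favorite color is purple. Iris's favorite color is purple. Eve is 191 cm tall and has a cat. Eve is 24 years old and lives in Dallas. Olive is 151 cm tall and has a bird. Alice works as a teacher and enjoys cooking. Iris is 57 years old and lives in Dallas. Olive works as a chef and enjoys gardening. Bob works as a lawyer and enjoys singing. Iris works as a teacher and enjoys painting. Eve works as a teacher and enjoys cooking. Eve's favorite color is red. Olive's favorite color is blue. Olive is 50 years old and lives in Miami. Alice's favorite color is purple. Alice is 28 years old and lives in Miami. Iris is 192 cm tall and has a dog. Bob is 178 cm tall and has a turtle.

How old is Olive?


Olive is 50 years old

50


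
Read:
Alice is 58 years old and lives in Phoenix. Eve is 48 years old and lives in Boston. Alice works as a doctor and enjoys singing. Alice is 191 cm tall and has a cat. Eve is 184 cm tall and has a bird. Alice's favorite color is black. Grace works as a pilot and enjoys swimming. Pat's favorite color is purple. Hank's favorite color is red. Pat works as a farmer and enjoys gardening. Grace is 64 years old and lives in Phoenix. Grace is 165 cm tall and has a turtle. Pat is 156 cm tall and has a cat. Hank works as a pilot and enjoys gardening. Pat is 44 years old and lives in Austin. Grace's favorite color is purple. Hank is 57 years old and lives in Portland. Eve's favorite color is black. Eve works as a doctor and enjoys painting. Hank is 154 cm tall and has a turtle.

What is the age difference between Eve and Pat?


|48 - 44| = 4

4


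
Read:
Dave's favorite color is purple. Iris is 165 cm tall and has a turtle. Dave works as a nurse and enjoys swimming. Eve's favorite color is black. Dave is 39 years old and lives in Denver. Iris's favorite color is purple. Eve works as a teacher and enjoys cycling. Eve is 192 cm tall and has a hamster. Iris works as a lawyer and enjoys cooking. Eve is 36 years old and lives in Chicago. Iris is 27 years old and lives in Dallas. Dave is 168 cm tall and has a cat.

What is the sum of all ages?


39+27+36 = 102

102


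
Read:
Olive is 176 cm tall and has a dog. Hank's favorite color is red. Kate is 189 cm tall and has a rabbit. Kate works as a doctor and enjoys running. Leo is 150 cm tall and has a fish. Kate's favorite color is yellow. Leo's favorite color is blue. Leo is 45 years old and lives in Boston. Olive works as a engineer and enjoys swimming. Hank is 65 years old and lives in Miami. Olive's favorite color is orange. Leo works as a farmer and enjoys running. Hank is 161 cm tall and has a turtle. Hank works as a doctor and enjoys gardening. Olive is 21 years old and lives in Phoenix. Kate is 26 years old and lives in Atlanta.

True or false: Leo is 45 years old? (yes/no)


Leo is actually 45. yes

yes


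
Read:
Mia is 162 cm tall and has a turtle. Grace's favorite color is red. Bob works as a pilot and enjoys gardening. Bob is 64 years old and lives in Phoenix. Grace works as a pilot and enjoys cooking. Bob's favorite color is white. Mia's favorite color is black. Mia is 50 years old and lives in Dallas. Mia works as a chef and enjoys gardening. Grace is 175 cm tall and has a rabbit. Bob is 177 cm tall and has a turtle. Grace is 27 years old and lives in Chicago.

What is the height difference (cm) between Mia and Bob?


|162 - 177| = 15

15


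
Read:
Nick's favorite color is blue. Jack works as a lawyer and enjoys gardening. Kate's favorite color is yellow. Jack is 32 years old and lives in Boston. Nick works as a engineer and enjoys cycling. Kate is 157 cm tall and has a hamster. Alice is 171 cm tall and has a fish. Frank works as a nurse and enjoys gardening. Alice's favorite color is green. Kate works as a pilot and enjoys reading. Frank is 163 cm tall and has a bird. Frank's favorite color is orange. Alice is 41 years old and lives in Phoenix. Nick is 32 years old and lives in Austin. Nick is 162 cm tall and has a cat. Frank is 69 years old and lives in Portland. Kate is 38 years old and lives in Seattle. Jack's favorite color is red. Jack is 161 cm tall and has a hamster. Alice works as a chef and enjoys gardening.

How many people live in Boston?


Count in Boston: 1

1


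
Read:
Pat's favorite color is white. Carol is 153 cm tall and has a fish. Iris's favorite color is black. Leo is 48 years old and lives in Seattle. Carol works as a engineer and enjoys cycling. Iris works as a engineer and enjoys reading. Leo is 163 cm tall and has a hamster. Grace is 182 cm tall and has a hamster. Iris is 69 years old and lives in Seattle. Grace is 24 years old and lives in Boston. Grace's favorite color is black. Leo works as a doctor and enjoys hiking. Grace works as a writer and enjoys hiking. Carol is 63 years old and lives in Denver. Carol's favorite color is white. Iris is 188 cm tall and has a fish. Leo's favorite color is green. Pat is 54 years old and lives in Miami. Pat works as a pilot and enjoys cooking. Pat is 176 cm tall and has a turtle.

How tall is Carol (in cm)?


Carol is 153 cm tall

153


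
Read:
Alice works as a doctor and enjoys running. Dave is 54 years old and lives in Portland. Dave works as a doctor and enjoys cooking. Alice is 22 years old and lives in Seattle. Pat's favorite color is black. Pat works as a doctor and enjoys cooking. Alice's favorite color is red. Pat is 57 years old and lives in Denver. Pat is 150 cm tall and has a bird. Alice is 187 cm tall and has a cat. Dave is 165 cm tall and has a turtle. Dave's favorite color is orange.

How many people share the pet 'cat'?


Count: 1

1


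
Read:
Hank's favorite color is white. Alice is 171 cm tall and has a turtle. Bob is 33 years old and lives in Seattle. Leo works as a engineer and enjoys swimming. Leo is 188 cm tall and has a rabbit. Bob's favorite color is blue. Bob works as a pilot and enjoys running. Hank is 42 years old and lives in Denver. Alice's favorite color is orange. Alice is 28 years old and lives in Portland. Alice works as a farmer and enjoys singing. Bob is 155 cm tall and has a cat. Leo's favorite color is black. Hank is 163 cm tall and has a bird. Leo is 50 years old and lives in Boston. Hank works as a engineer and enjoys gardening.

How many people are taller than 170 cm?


Taller than 170: 2

2


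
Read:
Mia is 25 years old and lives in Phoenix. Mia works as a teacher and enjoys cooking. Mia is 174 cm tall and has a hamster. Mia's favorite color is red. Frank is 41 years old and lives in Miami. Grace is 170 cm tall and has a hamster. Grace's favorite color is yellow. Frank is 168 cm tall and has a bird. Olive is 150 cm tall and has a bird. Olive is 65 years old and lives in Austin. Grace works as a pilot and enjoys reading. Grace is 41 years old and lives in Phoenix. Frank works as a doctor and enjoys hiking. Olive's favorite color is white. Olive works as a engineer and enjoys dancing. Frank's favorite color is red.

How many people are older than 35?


Filter: 3

3


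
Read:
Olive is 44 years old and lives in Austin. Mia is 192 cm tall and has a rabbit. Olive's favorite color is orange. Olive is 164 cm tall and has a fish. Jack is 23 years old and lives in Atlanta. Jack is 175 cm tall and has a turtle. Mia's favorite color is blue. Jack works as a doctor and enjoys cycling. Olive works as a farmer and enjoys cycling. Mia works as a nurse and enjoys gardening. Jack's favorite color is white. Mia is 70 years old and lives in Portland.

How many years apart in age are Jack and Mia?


23 vs 70, diff = 47

47


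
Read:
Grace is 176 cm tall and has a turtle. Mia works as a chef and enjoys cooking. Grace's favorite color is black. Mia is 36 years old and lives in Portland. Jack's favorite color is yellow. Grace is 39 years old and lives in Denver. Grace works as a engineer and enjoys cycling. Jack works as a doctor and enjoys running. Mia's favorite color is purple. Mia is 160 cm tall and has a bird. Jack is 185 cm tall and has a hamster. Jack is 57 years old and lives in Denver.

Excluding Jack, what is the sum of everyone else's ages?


Sum (excluding Jack): 75

75


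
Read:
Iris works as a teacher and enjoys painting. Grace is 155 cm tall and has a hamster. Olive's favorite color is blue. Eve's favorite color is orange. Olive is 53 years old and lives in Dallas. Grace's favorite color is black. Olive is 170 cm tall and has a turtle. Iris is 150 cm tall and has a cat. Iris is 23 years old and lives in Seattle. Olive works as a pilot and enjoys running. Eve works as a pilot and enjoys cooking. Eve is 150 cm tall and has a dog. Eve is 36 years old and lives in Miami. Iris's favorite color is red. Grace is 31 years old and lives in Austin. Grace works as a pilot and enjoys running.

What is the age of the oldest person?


Oldest: Olive at 53

53


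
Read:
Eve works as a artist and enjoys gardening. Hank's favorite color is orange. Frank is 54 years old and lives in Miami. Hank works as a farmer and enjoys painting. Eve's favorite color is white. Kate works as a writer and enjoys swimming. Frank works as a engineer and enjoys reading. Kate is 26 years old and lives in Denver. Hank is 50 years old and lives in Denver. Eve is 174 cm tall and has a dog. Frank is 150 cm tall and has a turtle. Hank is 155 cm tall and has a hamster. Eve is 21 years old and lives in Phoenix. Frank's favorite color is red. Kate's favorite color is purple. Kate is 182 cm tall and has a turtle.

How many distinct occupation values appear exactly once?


Unique occupation values: 4

4


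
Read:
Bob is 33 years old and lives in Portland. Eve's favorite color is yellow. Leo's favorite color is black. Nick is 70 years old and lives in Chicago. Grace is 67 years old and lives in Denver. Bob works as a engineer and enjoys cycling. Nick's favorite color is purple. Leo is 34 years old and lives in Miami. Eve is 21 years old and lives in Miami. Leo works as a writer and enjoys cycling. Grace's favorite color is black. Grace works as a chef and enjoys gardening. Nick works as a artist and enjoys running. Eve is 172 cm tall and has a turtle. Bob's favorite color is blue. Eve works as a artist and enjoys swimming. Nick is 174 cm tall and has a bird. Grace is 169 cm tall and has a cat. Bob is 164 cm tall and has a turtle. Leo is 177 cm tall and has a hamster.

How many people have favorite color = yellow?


Count: 1

1


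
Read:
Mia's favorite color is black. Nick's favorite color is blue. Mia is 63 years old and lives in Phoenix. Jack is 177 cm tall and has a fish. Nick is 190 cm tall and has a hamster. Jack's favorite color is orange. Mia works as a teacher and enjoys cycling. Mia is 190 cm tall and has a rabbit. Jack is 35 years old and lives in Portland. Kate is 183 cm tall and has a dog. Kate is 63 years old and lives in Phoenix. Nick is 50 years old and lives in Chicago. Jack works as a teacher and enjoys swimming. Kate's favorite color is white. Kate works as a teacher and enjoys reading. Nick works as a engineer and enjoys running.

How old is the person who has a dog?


Person with dog is Kate, age 63

63


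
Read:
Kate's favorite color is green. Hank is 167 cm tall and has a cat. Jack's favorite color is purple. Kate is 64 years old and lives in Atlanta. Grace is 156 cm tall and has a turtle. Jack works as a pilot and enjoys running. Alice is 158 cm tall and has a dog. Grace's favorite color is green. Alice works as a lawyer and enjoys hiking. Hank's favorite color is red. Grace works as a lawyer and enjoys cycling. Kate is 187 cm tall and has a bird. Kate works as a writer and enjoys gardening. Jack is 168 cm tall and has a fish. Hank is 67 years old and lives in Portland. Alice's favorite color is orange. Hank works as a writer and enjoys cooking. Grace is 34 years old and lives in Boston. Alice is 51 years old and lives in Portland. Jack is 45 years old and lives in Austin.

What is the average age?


Sum=261, n=5, avg=52.2

52.2


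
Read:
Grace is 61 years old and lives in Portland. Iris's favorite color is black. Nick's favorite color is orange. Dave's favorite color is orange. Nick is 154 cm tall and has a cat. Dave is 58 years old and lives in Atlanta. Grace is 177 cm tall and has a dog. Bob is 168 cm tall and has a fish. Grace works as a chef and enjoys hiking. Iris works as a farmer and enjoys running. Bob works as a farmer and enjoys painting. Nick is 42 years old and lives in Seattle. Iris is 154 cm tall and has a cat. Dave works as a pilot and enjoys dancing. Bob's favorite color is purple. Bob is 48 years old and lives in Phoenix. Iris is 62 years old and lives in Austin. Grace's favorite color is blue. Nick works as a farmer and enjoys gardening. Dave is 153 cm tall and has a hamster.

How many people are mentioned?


People: Nick, Bob, Grace, Iris, Dave. Count = 5

5


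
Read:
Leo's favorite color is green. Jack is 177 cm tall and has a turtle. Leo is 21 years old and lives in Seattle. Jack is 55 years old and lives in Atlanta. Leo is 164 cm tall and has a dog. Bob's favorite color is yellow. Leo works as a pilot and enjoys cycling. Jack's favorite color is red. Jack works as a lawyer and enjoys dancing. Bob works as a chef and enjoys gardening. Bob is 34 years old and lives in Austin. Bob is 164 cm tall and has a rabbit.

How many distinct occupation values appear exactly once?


Unique occupation values: 3

3


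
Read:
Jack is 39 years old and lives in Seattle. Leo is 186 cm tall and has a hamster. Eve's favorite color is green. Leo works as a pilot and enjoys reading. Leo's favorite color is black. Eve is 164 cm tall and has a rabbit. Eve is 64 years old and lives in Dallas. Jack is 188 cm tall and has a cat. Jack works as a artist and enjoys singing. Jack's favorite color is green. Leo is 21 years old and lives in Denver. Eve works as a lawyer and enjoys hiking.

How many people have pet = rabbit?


Count: 1

1


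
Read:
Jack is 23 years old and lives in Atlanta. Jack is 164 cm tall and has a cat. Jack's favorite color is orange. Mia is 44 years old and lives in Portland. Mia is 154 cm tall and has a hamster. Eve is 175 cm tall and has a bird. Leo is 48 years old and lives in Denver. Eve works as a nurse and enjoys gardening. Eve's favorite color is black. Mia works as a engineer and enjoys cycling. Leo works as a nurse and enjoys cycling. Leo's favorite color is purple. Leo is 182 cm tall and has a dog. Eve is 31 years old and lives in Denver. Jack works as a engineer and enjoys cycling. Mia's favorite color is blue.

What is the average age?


Sum=146, n=4, avg=36.5

36.5


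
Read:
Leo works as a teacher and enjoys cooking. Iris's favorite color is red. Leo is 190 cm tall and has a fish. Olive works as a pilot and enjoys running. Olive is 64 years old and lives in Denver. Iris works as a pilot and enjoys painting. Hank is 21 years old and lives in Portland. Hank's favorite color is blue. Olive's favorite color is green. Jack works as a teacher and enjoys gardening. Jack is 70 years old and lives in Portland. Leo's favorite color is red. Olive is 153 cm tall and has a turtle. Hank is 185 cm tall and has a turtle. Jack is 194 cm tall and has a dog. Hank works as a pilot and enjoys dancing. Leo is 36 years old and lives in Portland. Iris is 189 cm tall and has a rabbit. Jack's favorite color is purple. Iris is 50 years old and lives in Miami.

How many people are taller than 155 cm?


Taller than 155: 4

4
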